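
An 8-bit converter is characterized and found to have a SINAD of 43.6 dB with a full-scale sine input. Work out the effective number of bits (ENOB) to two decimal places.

ENOB = (SINAD − 1.76) / 6.02 = (43.6 − 1.76)/6.02 = 6.950.

6.95 bits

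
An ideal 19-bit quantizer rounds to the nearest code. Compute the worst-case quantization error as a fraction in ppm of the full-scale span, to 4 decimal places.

Rounding → worst-case error = ½ LSB = V_FS/2^20, so 1e+06/1048576 = 0.953674 ppm of full scale.

0.9537 ppm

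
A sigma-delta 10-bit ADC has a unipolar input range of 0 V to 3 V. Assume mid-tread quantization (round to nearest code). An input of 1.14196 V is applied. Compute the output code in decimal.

code 390

Full-scale span = 3 V; LSB = 3/2^10 = 2.930 mV.
(1.14196 − 0) / 0.00292969 = 389.789 LSBs.
Round → code 390.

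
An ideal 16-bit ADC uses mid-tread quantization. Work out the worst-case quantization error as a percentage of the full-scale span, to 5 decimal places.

Rounding → worst-case error = ½ LSB = V_FS/2^17, so 100/131072 = 0.000762939 % of full scale.

0.00076 %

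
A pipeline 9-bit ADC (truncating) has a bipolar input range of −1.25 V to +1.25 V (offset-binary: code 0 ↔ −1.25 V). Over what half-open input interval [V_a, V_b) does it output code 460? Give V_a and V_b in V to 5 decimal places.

[0.99609 V, 1.00098 V)

LSB = 2.5/2^9 = 4.883 mV.
V_a = V_low + 460·LSB = 0.996094 V; V_b = V_low + 461·LSB = 1.00098 V.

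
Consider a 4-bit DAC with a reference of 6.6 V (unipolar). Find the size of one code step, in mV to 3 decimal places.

Full-scale span = 6.6 V.
LSB = 6.6 / 2^4 = 6.6 / 16 = 0.4125 V = 412.500 mV.

412.500 mV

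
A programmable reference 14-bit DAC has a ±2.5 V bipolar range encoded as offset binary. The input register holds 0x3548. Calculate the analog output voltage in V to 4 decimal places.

LSB = 5 V / 2^14 = 305.18 µV.
Code 0x3548 = 13640 decimal.
V_out = (−2.5) + 13640 × 0.000305176 V = 1.6626 V.

1.6626 V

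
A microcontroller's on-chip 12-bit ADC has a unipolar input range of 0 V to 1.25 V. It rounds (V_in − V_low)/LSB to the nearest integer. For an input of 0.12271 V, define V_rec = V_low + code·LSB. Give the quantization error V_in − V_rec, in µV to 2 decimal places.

LSB = 1.25/2^12 = 305.18 µV.
(0.12271 − 0)/0.000305176 = 402.0961; round gives code 402.
V_rec = 0 + 402·0.000305176 = 0.12268066 V.
V_in − V_rec = 2.93359e-05 V = 29.34 µV.

29.34 µV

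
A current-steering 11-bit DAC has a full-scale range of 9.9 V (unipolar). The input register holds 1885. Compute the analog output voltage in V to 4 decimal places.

9.1121 V

LSB = 9.9 V / 2^11 = 4.834 mV.
V_out = 0 + 1885 × 0.00483398 V = 9.11206 V.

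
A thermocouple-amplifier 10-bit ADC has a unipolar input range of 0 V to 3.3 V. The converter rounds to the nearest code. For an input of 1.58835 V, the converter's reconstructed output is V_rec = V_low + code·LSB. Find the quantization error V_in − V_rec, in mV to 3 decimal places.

-0.420 mV

One LSB is 3.3 V / 1024 = 3.223 mV.
Scaled input = 492.8698 LSBs, so code = 493.
Code 493 maps back to 0 + 493×0.00322266 V = 1.5887695 V.
Difference: -0.000419531 V → -0.420 mV.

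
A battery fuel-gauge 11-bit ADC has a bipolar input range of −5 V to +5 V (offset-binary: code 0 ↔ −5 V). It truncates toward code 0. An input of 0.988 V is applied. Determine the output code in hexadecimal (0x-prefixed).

code 0x4CA (decimal 1226)

With 2048 levels over 10 V, one step is 4.883 mV.
Input sits at 1226.342 steps above V_low.
⌊·⌋(1226.342) = 1226.
In hexadecimal (0x-prefixed): 0x4CA.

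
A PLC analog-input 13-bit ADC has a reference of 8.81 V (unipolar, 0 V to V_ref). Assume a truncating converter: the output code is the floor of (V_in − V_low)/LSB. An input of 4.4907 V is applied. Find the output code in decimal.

With 8192 levels over 8.81 V, one step is 1.075 mV.
(V_in − V_low)/LSB = (4.4907 − 0) / 0.00107544 = 4175.688.
⌊·⌋(4175.688) = 4175.

code 4175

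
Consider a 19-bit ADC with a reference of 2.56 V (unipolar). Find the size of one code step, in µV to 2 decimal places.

Full-scale span = 2.56 V.
LSB = 2.56 / 2^19 = 2.56 / 524288 = 4.88281e-06 V = 4.88 µV.

4.88 µV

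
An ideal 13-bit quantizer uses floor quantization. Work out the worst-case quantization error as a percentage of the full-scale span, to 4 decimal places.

Truncating → worst-case error = 1 LSB = V_FS/2^13, so 100/8192 = 0.012207 % of full scale.

0.0122 %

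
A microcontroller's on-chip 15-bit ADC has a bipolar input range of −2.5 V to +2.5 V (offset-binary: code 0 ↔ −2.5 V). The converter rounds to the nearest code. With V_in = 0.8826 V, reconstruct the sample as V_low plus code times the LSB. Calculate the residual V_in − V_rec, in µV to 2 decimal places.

One LSB is 5 V / 32768 = 152.59 µV.
Scaled input = 22168.2074 LSBs, so code = 22168.
V_rec = (−2.5) + 22168·0.000152588 = 0.88256836 V.
V_in − V_rec = 3.16406e-05 V = 31.64 µV.

31.64 µV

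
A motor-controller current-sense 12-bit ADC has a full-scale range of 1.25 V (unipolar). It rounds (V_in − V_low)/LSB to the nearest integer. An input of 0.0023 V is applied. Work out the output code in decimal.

code 8

With 4096 levels over 1.25 V, one step is 305.18 µV.
(V_in − V_low)/LSB = (0.0023 − 0) / 0.000305176 = 7.537.
So the output code is 8.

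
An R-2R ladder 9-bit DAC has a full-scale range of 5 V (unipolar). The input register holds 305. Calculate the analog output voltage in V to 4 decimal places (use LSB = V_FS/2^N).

LSB = 5 V / 2^9 = 9.766 mV.
V_out = 0 + 305 × 0.00976562 V = 2.97852 V.

2.9785 V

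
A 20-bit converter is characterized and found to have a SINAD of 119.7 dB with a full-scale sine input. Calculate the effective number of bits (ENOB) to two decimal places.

ENOB = (SINAD − 1.76) / 6.02 = (119.7 − 1.76)/6.02 = 19.591.

19.59 bits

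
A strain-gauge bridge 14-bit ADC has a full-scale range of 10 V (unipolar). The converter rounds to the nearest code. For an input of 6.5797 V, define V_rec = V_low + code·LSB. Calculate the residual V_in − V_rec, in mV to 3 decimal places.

0.110 mV

LSB = 10/2^14 = 0.610 mV.
(V_in − V_low)/LSB = (6.5797 − 0)/0.000610352 = 10780.1805 → code 10780 (round).
V_rec = 0 + 10780·0.000610352 = 6.5795898 V.
Error = 6.5797 − 6.5795898 = 0.000110156 V = 0.110 mV.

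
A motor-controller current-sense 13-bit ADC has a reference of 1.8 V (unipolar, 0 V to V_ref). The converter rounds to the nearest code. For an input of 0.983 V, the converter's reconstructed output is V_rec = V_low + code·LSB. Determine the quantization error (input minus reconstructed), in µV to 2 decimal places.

-56.64 µV

One LSB is 1.8 V / 8192 = 219.73 µV.
(0.983 − 0)/0.000219727 = 4473.7422; round gives code 4474.
V_rec = 0 + 4474·0.000219727 = 0.98305664 V.
V_in − V_rec = -5.66406e-05 V = -56.64 µV.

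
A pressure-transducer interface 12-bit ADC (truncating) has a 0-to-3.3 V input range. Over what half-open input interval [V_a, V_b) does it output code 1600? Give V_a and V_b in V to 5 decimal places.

LSB = 3.3/2^12 = 0.806 mV.
V_a = V_low + 1600·LSB = 1.28906 V; V_b = V_low + 1601·LSB = 1.28987 V.

[1.28906 V, 1.28987 V)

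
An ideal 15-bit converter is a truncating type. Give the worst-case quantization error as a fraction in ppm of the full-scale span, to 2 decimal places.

Truncating → worst-case error = 1 LSB = V_FS/2^15, so 1e+06/32768 = 30.5176 ppm of full scale.

30.52 ppm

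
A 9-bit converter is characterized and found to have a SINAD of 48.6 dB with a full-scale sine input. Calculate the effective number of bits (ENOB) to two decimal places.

7.78 bits

ENOB = (SINAD − 1.76) / 6.02 = (48.6 − 1.76)/6.02 = 7.781.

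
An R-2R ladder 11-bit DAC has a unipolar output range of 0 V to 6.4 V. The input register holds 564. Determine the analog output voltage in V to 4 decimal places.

1.7625 V

LSB = 6.4 V / 2^11 = 3.125 mV.
V_out = 0 + 564 × 0.003125 V = 1.7625 V.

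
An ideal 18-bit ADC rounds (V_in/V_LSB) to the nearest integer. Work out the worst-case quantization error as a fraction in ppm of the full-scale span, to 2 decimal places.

Rounding → worst-case error = ½ LSB = V_FS/2^19, so 1e+06/524288 = 1.90735 ppm of full scale.

1.91 ppm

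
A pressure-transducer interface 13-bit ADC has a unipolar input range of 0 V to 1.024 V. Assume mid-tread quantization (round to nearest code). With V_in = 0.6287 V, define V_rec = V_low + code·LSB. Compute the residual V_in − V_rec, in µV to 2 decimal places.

One LSB is 1.024 V / 8192 = 125.00 µV.
(0.6287 − 0)/0.000125 = 5029.6000; round gives code 5030.
V_rec = 0 + 5030·0.000125 = 0.62875 V.
V_in − V_rec = -5e-05 V = -50.00 µV.

-50.00 µV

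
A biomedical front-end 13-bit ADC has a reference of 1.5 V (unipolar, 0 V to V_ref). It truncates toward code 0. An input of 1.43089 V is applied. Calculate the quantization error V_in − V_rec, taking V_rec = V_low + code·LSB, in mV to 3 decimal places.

Step size: 1.5 V ÷ 2^13 = 183.11 µV.
Scaled input = 7814.5673 LSBs, so code = 7814.
Reconstructed: 1.4307861 V.
V_in − V_rec = 0.000103867 V = 0.104 mV.

0.104 mV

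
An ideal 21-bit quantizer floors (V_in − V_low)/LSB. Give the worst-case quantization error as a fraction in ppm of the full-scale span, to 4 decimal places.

Truncating → worst-case error = 1 LSB = V_FS/2^21, so 1e+06/2097152 = 0.476837 ppm of full scale.

0.4768 ppm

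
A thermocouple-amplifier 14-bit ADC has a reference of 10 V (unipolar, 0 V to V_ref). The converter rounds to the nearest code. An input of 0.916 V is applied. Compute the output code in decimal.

code 1501

LSB = 10 V / 16384 = 0.610 mV.
Input sits at 1500.774 steps above V_low.
round(1500.774) = 1501.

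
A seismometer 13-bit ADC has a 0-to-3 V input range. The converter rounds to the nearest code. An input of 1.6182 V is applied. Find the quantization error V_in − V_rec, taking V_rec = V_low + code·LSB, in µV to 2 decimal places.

LSB = 3/2^13 = 366.21 µV.
(V_in − V_low)/LSB = (1.6182 − 0)/0.000366211 = 4418.7648 → code 4419 (round).
Reconstructed: 1.6182861 V.
Difference: -8.61328e-05 V → -86.13 µV.

-86.13 µV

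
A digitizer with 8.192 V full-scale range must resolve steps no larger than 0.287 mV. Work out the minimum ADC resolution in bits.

15 bits

Number of steps required ≥ 8.192 V / 0.287 mV = 28543.55.
Need 2^N ≥ 28543.55; 2^14 = 16384, 2^15 = 32768.
Minimum N = 15.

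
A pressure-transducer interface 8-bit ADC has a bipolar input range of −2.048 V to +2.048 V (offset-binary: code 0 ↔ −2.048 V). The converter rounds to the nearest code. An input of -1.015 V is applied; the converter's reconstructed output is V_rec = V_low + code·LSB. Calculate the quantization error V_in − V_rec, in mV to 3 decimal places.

-7.000 mV

One LSB is 4.096 V / 256 = 16.000 mV.
Scaled input = 64.5625 LSBs, so code = 65.
Reconstructed: -1.008 V.
Error = -1.015 − (−1.008) = -0.007 V = -7.000 mV.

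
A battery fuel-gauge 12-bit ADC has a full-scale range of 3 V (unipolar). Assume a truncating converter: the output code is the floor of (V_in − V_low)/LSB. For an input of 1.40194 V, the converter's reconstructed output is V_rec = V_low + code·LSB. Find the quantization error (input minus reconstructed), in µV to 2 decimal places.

Step size: 3 V ÷ 2^12 = 0.732 mV.
Scaled input = 1914.1154 LSBs, so code = 1914.
Code 1914 maps back to 0 + 1914×0.000732422 V = 1.4018555 V.
Difference: 8.45312e-05 V → 84.53 µV.

84.53 µV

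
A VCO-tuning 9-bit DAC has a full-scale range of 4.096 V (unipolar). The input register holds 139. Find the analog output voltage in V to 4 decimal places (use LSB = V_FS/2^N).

1.1120 V

LSB = 4.096 V / 2^9 = 8.000 mV.
V_out = 0 + 139 × 0.008 V = 1.112 V.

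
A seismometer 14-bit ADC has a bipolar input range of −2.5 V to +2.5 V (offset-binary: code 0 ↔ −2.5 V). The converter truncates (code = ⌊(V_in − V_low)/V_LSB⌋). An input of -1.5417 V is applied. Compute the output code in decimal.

code 3140

With 16384 levels over 5 V, one step is 305.18 µV.
(V_in − V_low)/LSB = (-1.5417 − (−2.5)) / 0.000305176 = 3140.157.
Floor → code 3140.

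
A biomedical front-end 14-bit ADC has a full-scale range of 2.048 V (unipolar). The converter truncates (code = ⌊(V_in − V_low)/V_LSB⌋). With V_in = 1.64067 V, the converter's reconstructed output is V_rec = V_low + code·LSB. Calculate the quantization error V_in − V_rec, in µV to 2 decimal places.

One LSB is 2.048 V / 16384 = 125.00 µV.
(V_in − V_low)/LSB = (1.64067 − 0)/0.000125 = 13125.3600 → code 13125 (floor).
Code 13125 maps back to 0 + 13125×0.000125 V = 1.640625 V.
Difference: 4.5e-05 V → 45.00 µV.

45.00 µV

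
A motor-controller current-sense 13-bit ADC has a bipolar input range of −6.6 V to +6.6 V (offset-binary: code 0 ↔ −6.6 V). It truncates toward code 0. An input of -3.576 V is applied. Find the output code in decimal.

code 1876

Full-scale span = 13.2 V; LSB = 13.2/2^13 = 1.611 mV.
(-3.576 − (−6.6)) / 0.00161133 = 1876.713 LSBs.
So the output code is 1876.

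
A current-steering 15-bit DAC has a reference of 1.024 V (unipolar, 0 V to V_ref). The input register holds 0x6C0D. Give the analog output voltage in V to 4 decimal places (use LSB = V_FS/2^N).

0.8644 V

LSB = 1.024 V / 2^15 = 31.25 µV.
Code 0x6C0D = 27661 decimal.
V_out = 0 + 27661 × 3.125e-05 V = 0.864406 V.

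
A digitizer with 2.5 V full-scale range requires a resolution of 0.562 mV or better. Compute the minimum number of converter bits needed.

13 bits

Number of steps required ≥ 2.5 V / 0.562 mV = 4448.40.
Need 2^N ≥ 4448.40; 2^12 = 4096, 2^13 = 8192.
Minimum N = 13.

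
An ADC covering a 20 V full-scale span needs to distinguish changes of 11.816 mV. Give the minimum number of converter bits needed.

Number of steps required ≥ 20 V / 11.816 mV = 1692.62.
Need 2^N ≥ 1692.62; 2^10 = 1024, 2^11 = 2048.
Minimum N = 11.

11 bits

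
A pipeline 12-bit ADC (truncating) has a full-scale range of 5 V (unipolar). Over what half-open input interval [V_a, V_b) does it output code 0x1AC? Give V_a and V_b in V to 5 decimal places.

LSB = 5/2^12 = 1.221 mV.
Code 0x1AC = 428 decimal.
V_a = V_low + 428·LSB = 0.522461 V; V_b = V_low + 429·LSB = 0.523682 V.

[0.52246 V, 0.52368 V)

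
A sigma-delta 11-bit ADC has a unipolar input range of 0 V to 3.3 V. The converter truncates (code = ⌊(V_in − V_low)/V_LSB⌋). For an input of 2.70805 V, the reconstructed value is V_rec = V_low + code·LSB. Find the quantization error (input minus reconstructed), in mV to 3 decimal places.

One LSB is 3.3 V / 2048 = 1.611 mV.
Scaled input = 1680.6322 LSBs, so code = 1680.
V_rec = 0 + 1680·0.00161133 = 2.7070312 V.
Error = 2.70805 − 2.7070312 = 0.00101875 V = 1.019 mV.

1.019 mV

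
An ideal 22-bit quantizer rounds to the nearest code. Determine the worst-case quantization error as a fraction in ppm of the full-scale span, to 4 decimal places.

Rounding → worst-case error = ½ LSB = V_FS/2^23, so 1e+06/8388608 = 0.119209 ppm of full scale.

0.1192 ppm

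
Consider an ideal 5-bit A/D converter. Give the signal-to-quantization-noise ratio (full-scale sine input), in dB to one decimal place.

31.9 dB

SNR ≈ 6.02·N + 1.76 dB = 6.02·5 + 1.76 = 31.86 dB.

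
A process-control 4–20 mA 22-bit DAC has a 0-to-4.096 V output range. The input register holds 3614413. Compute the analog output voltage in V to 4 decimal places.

3.5297 V

LSB = 4.096 V / 2^22 = 0.98 µV.
V_out = 0 + 3614413 × 9.76563e-07 V = 3.5297 V.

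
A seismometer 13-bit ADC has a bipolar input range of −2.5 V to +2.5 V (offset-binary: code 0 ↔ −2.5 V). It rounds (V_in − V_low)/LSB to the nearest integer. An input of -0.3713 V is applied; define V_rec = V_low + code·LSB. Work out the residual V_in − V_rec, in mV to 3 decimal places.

Step size: 5 V ÷ 2^13 = 0.610 mV.
(-0.3713 − (−2.5))/0.000610352 = 3487.6621; round gives code 3488.
Code 3488 maps back to (−2.5) + 3488×0.000610352 V = -0.37109375 V.
V_in − V_rec = -0.00020625 V = -0.206 mV.

-0.206 mV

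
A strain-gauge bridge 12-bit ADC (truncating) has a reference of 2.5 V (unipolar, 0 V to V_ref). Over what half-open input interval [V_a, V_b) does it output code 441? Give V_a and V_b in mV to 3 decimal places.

[269.165 mV, 269.775 mV)

LSB = 2.5/2^12 = 0.610 mV.
V_a = V_low + 441·LSB = 0.269165 V; V_b = V_low + 442·LSB = 0.269775 V.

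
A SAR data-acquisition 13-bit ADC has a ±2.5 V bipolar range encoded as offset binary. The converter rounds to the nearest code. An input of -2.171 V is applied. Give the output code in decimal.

code 539

LSB = 5 V / 8192 = 0.610 mV.
(-2.171 − (−2.5)) / 0.000610352 = 539.034 LSBs.
So the output code is 539.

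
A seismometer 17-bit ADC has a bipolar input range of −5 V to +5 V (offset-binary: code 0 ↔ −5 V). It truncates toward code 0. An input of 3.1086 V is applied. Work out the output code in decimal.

code 106281

Full-scale span = 10 V; LSB = 10/2^17 = 76.29 µV.
Input sits at 106281.042 steps above V_low.
Floor → code 106281.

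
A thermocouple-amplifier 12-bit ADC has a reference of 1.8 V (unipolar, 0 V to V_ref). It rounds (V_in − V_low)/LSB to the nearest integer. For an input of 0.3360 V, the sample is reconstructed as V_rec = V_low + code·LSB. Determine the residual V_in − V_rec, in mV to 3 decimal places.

Step size: 1.8 V ÷ 2^12 = 439.45 µV.
(0.3360 − 0)/0.000439453 = 764.5867; round gives code 765.
V_rec = 0 + 765·0.000439453 = 0.33618164 V.
V_in − V_rec = -0.000181641 V = -0.182 mV.

-0.182 mV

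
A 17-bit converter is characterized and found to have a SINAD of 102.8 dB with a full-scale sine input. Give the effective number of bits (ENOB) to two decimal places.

ENOB = (SINAD − 1.76) / 6.02 = (102.8 − 1.76)/6.02 = 16.784.

16.78 bits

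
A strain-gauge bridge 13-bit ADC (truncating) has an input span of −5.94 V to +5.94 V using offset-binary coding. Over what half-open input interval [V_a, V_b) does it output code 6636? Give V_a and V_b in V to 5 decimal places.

[3.68350 V, 3.68495 V)

LSB = 11.88/2^13 = 1.450 mV.
V_a = V_low + 6636·LSB = 3.6835 V; V_b = V_low + 6637·LSB = 3.68495 V.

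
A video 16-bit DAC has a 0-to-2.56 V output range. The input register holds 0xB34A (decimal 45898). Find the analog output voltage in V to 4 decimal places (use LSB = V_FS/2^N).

LSB = 2.56 V / 2^16 = 39.06 µV.
Code 0xB34A = 45898 decimal.
V_out = 0 + 45898 × 3.90625e-05 V = 1.79289 V.

1.7929 V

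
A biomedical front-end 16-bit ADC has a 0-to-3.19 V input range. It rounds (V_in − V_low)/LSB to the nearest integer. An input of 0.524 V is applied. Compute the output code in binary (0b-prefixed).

Full-scale span = 3.19 V; LSB = 3.19/2^16 = 48.68 µV.
(V_in − V_low)/LSB = (0.524 − 0) / 4.86755e-05 = 10765.161.
Round → code 10765.
In binary (0b-prefixed): 0b10101000001101.

code 0b10101000001101 (decimal 10765)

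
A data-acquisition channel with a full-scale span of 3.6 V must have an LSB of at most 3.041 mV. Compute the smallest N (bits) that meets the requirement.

11 bits

Number of steps required ≥ 3.6 V / 3.041 mV = 1183.82.
Need 2^N ≥ 1183.82; 2^10 = 1024, 2^11 = 2048.
Minimum N = 11.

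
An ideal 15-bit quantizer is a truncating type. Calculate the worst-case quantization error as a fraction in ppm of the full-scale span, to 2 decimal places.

30.52 ppm

Truncating → worst-case error = 1 LSB = V_FS/2^15, so 1e+06/32768 = 30.5176 ppm of full scale.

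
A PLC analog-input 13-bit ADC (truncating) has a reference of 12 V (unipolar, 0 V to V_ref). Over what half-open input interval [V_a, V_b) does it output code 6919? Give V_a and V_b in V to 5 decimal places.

LSB = 12/2^13 = 1.465 mV.
V_a = V_low + 6919·LSB = 10.1353 V; V_b = V_low + 6920·LSB = 10.1367 V.

[10.13525 V, 10.13672 V)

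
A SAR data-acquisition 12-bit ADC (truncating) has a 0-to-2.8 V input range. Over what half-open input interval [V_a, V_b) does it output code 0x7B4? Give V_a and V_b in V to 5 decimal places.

[1.34805 V, 1.34873 V)

LSB = 2.8/2^12 = 0.684 mV.
Code 0x7B4 = 1972 decimal.
V_a = V_low + 1972·LSB = 1.34805 V; V_b = V_low + 1973·LSB = 1.34873 V.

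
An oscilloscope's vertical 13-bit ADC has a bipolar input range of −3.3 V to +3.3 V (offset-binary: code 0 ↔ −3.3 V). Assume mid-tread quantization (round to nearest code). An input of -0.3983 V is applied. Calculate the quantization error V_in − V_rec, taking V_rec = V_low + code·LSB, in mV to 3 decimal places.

-0.302 mV

LSB = 6.6/2^13 = 0.806 mV.
(-0.3983 − (−3.3))/0.000805664 = 3601.6252; round gives code 3602.
Code 3602 maps back to (−3.3) + 3602×0.000805664 V = -0.39799805 V.
Error = -0.3983 − (−0.39799805) = -0.000301953 V = -0.302 mV.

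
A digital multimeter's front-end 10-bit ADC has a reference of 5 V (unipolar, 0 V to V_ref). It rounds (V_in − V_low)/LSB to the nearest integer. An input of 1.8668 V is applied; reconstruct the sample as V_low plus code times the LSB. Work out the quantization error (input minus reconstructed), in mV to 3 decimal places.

1.566 mV

One LSB is 5 V / 1024 = 4.883 mV.
(1.8668 − 0)/0.00488281 = 382.3206; round gives code 382.
Reconstructed: 1.8652344 V.
Error = 1.8668 − 1.8652344 = 0.00156562 V = 1.566 mV.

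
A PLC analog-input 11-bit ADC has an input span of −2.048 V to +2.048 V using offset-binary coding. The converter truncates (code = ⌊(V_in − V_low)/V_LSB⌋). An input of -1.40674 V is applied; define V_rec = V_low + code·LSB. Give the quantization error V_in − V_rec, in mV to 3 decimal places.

One LSB is 4.096 V / 2048 = 2.000 mV.
(-1.40674 − (−2.048))/0.002 = 320.6300; ⌊·⌋ gives code 320.
Code 320 maps back to (−2.048) + 320×0.002 V = -1.408 V.
Difference: 0.00126 V → 1.260 mV.

1.260 mV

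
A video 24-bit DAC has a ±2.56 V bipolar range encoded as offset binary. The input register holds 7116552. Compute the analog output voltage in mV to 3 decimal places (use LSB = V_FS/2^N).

LSB = 5.12 V / 2^24 = 0.31 µV.
V_out = (−2.56) + 7116552 × 3.05176e-07 V = -0.388201 V.
= -388.201 mV.

-388.201 mV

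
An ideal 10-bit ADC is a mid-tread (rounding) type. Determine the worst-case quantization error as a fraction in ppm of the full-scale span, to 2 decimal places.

488.28 ppm

Rounding → worst-case error = ½ LSB = V_FS/2^11, so 1e+06/2048 = 488.281 ppm of full scale.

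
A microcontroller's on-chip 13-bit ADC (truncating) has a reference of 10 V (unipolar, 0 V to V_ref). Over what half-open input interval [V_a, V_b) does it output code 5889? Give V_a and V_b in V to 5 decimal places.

LSB = 10/2^13 = 1.221 mV.
V_a = V_low + 5889·LSB = 7.18872 V; V_b = V_low + 5890·LSB = 7.18994 V.

[7.18872 V, 7.18994 V)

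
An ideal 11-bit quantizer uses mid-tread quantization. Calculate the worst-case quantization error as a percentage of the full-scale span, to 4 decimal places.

0.0244 %

Rounding → worst-case error = ½ LSB = V_FS/2^12, so 100/4096 = 0.0244141 % of full scale.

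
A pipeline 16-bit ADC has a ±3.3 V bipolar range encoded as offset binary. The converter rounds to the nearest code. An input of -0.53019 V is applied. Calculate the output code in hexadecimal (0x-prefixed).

Full-scale span = 6.6 V; LSB = 6.6/2^16 = 100.71 µV.
Input sits at 27503.374 steps above V_low.
So the output code is 27503.
In hexadecimal (0x-prefixed): 0x6B6F.

code 0x6B6F (decimal 27503)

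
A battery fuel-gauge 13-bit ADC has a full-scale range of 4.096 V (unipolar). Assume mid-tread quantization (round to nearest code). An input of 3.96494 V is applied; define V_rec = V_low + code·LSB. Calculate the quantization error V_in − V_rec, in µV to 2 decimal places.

One LSB is 4.096 V / 8192 = 0.500 mV.
(V_in − V_low)/LSB = (3.96494 − 0)/0.0005 = 7929.8800 → code 7930 (round).
Code 7930 maps back to 0 + 7930×0.0005 V = 3.965 V.
Error = 3.96494 − 3.965 = -6e-05 V = -60.00 µV.

-60.00 µV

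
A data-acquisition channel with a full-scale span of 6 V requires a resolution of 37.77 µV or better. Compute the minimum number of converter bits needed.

Number of steps required ≥ 6 V / 37.77 µV = 158856.24.
Need 2^N ≥ 158856.24; 2^17 = 131072, 2^18 = 262144.
Minimum N = 18.

18 bits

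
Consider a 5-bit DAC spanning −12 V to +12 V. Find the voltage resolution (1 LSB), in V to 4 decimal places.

Full-scale span = 24 V.
LSB = 24 / 2^5 = 24 / 32 = 0.75 V = 0.7500 V.

0.7500 V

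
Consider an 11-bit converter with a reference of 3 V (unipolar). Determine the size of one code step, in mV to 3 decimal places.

Full-scale span = 3 V.
LSB = 3 / 2^11 = 3 / 2048 = 0.00146484 V = 1.465 mV.

1.465 mV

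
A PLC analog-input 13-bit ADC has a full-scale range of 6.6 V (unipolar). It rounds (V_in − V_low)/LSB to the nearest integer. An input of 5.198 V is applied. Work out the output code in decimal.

code 6452

Full-scale span = 6.6 V; LSB = 6.6/2^13 = 0.806 mV.
(V_in − V_low)/LSB = (5.198 − 0) / 0.000805664 = 6451.821.
round(6451.821) = 6452.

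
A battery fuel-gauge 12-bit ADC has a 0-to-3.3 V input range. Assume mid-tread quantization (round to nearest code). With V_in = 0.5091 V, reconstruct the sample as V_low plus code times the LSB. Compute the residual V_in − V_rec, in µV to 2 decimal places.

One LSB is 3.3 V / 4096 = 0.806 mV.
Scaled input = 631.9011 LSBs, so code = 632.
V_rec = 0 + 632·0.000805664 = 0.50917969 V.
Error = 0.5091 − 0.50917969 = -7.96875e-05 V = -79.69 µV.

-79.69 µV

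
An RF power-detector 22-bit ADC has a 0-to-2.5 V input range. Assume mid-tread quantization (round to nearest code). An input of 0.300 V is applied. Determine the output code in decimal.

code 503316

Full-scale span = 2.5 V; LSB = 2.5/2^22 = 0.60 µV.
(V_in − V_low)/LSB = (0.300 − 0) / 5.96046e-07 = 503316.480.
Round → code 503316.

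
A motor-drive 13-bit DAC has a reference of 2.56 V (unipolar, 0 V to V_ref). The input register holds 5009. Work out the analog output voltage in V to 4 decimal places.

LSB = 2.56 V / 2^13 = 312.50 µV.
V_out = 0 + 5009 × 0.0003125 V = 1.56531 V.

1.5653 V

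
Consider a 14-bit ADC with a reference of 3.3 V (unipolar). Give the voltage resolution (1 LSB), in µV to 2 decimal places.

201.42 µV

Full-scale span = 3.3 V.
LSB = 3.3 / 2^14 = 3.3 / 16384 = 0.000201416 V = 201.42 µV.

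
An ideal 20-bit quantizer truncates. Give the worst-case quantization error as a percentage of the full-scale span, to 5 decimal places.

0.00010 %

Truncating → worst-case error = 1 LSB = V_FS/2^20, so 100/1048576 = 9.53674e-05 % of full scale.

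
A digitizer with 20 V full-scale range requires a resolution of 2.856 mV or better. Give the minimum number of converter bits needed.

Number of steps required ≥ 20 V / 2.856 mV = 7002.80.
Need 2^N ≥ 7002.80; 2^12 = 4096, 2^13 = 8192.
Minimum N = 13.

13 bits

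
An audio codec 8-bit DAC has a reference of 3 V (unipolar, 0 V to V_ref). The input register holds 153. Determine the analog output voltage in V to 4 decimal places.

LSB = 3 V / 2^8 = 11.719 mV.
V_out = 0 + 153 × 0.0117188 V = 1.79297 V.

1.7930 V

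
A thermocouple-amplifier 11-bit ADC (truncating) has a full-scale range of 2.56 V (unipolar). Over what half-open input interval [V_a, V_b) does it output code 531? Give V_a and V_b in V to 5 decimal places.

LSB = 2.56/2^11 = 1.250 mV.
V_a = V_low + 531·LSB = 0.66375 V; V_b = V_low + 532·LSB = 0.665 V.

[0.66375 V, 0.66500 V)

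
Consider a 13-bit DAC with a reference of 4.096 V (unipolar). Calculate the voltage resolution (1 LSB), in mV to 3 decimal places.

Full-scale span = 4.096 V.
LSB = 4.096 / 2^13 = 4.096 / 8192 = 0.0005 V = 0.500 mV.

0.500 mV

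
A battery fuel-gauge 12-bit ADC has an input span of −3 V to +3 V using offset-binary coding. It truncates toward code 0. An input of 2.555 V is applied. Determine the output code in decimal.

With 4096 levels over 6 V, one step is 1.465 mV.
Input sits at 3792.213 steps above V_low.
⌊·⌋(3792.213) = 3792.

code 3792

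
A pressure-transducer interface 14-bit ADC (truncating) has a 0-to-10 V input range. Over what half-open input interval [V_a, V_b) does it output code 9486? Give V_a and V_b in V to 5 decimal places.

[5.78979 V, 5.79041 V)

LSB = 10/2^14 = 0.610 mV.
V_a = V_low + 9486·LSB = 5.78979 V; V_b = V_low + 9487·LSB = 5.79041 V.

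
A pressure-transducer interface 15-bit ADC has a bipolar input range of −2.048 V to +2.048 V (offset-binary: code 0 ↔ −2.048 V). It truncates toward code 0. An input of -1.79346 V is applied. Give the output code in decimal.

With 32768 levels over 4.096 V, one step is 125.00 µV.
Input sits at 2036.320 steps above V_low.
Floor → code 2036.

code 2036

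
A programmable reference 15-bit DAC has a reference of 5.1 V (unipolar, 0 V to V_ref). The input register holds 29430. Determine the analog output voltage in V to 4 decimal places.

LSB = 5.1 V / 2^15 = 155.64 µV.
V_out = 0 + 29430 × 0.00015564 V = 4.58047 V.

4.5805 V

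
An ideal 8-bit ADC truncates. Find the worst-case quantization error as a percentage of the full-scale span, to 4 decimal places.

Truncating → worst-case error = 1 LSB = V_FS/2^8, so 100/256 = 0.390625 % of full scale.

0.3906 %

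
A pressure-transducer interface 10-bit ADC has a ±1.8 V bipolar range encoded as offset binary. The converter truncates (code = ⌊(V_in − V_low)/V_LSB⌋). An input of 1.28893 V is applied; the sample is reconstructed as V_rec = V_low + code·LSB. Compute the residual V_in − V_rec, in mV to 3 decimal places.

LSB = 3.6/2^10 = 3.516 mV.
Scaled input = 878.6290 LSBs, so code = 878.
Reconstructed: 1.2867187 V.
V_in − V_rec = 0.00221125 V = 2.211 mV.

2.211 mV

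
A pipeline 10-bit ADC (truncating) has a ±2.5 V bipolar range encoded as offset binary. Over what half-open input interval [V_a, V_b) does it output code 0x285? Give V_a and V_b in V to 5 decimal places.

[0.64941 V, 0.65430 V)

LSB = 5/2^10 = 4.883 mV.
Code 0x285 = 645 decimal.
V_a = V_low + 645·LSB = 0.649414 V; V_b = V_low + 646·LSB = 0.654297 V.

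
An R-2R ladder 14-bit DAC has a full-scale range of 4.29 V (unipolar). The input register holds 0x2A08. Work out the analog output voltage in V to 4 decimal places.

2.8174 V

LSB = 4.29 V / 2^14 = 261.84 µV.
Code 0x2A08 = 10760 decimal.
V_out = 0 + 10760 × 0.000261841 V = 2.81741 V.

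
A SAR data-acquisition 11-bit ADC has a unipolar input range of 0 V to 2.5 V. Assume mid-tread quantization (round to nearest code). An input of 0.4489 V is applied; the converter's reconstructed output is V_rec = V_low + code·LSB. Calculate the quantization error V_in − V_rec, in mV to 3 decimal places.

-0.319 mV

LSB = 2.5/2^11 = 1.221 mV.
(0.4489 − 0)/0.0012207 = 367.7389; round gives code 368.
Code 368 maps back to 0 + 368×0.0012207 V = 0.44921875 V.
Difference: -0.00031875 V → -0.319 mV.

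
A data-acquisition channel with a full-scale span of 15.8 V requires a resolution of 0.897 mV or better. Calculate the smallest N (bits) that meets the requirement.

Number of steps required ≥ 15.8 V / 0.897 mV = 17614.27.
Need 2^N ≥ 17614.27; 2^14 = 16384, 2^15 = 32768.
Minimum N = 15.

15 bits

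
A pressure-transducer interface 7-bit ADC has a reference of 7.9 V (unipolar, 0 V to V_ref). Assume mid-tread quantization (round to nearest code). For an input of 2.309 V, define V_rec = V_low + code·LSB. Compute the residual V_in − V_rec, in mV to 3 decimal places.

25.406 mV

Step size: 7.9 V ÷ 2^7 = 61.719 mV.
(2.309 − 0)/0.0617188 = 37.4116; round gives code 37.
Reconstructed: 2.2835938 V.
V_in − V_rec = 0.0254062 V = 25.406 mV.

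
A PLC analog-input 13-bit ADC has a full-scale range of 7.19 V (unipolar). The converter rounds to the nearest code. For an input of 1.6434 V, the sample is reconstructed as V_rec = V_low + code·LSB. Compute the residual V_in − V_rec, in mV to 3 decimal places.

0.373 mV

Step size: 7.19 V ÷ 2^13 = 0.878 mV.
(1.6434 − 0)/0.000877686 = 1872.4246; round gives code 1872.
Reconstructed: 1.6430273 V.
V_in − V_rec = 0.000372656 V = 0.373 mV.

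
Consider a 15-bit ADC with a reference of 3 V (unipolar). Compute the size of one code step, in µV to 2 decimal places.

91.55 µV

Full-scale span = 3 V.
LSB = 3 / 2^15 = 3 / 32768 = 9.15527e-05 V = 91.55 µV.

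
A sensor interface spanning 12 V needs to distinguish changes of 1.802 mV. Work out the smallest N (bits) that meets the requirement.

13 bits

Number of steps required ≥ 12 V / 1.802 mV = 6659.27.
Need 2^N ≥ 6659.27; 2^12 = 4096, 2^13 = 8192.
Minimum N = 13.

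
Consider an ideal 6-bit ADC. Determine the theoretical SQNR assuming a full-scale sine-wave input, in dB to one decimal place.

37.9 dB

SNR ≈ 6.02·N + 1.76 dB = 6.02·6 + 1.76 = 37.88 dB.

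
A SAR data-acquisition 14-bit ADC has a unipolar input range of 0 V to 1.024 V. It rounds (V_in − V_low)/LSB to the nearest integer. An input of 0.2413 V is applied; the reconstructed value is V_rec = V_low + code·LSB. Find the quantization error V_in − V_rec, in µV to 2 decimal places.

-12.50 µV

One LSB is 1.024 V / 16384 = 62.50 µV.
Scaled input = 3860.8000 LSBs, so code = 3861.
Code 3861 maps back to 0 + 3861×6.25e-05 V = 0.2413125 V.
Error = 0.2413 − 0.2413125 = -1.25e-05 V = -12.50 µV.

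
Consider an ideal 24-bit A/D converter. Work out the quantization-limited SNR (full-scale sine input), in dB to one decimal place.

SNR ≈ 6.02·N + 1.76 dB = 6.02·24 + 1.76 = 146.24 dB.

146.2 dB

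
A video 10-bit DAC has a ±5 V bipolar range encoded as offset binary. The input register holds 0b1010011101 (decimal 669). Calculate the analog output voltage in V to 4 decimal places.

LSB = 10 V / 2^10 = 9.766 mV.
Code 0b1010011101 = 669 decimal.
V_out = (−5) + 669 × 0.00976562 V = 1.5332 V.

1.5332 V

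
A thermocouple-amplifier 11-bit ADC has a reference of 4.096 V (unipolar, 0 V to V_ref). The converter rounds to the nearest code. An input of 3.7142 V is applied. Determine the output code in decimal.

code 1857

With 2048 levels over 4.096 V, one step is 2.000 mV.
(3.7142 − 0) / 0.002 = 1857.100 LSBs.
Round → code 1857.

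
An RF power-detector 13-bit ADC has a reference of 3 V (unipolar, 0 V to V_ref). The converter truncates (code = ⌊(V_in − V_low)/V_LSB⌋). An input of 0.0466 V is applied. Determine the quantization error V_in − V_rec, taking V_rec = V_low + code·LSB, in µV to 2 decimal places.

91.21 µV

One LSB is 3 V / 8192 = 366.21 µV.
(V_in − V_low)/LSB = (0.0466 − 0)/0.000366211 = 127.2491 → code 127 (floor).
V_rec = 0 + 127·0.000366211 = 0.046508789 V.
V_in − V_rec = 9.12109e-05 V = 91.21 µV.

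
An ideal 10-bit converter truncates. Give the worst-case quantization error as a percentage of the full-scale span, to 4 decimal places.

0.0977 %

Truncating → worst-case error = 1 LSB = V_FS/2^10, so 100/1024 = 0.0976562 % of full scale.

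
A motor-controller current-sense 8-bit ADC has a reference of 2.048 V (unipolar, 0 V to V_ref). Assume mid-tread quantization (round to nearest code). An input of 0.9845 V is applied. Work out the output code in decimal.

code 123

With 256 levels over 2.048 V, one step is 8.000 mV.
Input sits at 123.062 steps above V_low.
round(123.062) = 123.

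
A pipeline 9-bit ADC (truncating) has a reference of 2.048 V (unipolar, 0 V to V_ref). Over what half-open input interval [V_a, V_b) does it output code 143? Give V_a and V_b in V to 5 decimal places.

[0.57200 V, 0.57600 V)

LSB = 2.048/2^9 = 4.000 mV.
V_a = V_low + 143·LSB = 0.572 V; V_b = V_low + 144·LSB = 0.576 V.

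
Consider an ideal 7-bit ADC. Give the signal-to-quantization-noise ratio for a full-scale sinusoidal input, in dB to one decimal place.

43.9 dB

SNR ≈ 6.02·N + 1.76 dB = 6.02·7 + 1.76 = 43.90 dB.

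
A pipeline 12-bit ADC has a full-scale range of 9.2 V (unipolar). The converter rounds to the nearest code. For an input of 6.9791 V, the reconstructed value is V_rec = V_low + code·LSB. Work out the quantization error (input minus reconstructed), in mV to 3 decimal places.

Step size: 9.2 V ÷ 2^12 = 2.246 mV.
(6.9791 − 0)/0.00224609 = 3107.2167; round gives code 3107.
V_rec = 0 + 3107·0.00224609 = 6.9786133 V.
V_in − V_rec = 0.000486719 V = 0.487 mV.

0.487 mV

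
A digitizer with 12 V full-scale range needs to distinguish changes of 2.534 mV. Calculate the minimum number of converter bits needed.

13 bits

Number of steps required ≥ 12 V / 2.534 mV = 4735.60.
Need 2^N ≥ 4735.60; 2^12 = 4096, 2^13 = 8192.
Minimum N = 13.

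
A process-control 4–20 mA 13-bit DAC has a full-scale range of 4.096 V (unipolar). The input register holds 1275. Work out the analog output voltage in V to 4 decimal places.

0.6375 V

LSB = 4.096 V / 2^13 = 0.500 mV.
V_out = 0 + 1275 × 0.0005 V = 0.6375 V.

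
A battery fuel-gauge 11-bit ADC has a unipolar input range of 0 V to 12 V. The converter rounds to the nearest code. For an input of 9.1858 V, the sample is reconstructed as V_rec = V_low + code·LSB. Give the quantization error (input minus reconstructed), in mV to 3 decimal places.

One LSB is 12 V / 2048 = 5.859 mV.
(9.1858 − 0)/0.00585938 = 1567.7099; round gives code 1568.
V_rec = 0 + 1568·0.00585938 = 9.1875 V.
Difference: -0.0017 V → -1.700 mV.

-1.700 mV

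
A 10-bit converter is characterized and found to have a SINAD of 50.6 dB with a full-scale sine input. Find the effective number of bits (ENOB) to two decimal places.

ENOB = (SINAD − 1.76) / 6.02 = (50.6 − 1.76)/6.02 = 8.113.

8.11 bits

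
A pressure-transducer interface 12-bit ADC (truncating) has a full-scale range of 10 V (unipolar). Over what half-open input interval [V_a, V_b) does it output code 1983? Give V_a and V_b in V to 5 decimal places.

[4.84131 V, 4.84375 V)

LSB = 10/2^12 = 2.441 mV.
V_a = V_low + 1983·LSB = 4.84131 V; V_b = V_low + 1984·LSB = 4.84375 V.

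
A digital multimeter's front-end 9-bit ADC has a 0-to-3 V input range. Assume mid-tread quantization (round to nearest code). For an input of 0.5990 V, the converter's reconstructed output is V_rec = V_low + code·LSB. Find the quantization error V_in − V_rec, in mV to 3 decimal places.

Step size: 3 V ÷ 2^9 = 5.859 mV.
(V_in − V_low)/LSB = (0.5990 − 0)/0.00585938 = 102.2293 → code 102 (round).
Code 102 maps back to 0 + 102×0.00585938 V = 0.59765625 V.
V_in − V_rec = 0.00134375 V = 1.344 mV.

1.344 mV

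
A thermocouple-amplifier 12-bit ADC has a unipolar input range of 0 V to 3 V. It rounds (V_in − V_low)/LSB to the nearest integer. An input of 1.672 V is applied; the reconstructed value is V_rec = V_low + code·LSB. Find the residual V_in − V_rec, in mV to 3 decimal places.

One LSB is 3 V / 4096 = 0.732 mV.
Scaled input = 2282.8373 LSBs, so code = 2283.
V_rec = 0 + 2283·0.000732422 = 1.6721191 V.
V_in − V_rec = -0.000119141 V = -0.119 mV.

-0.119 mV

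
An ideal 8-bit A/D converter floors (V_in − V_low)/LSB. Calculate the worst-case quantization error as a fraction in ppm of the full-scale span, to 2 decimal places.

3906.25 ppm

Truncating → worst-case error = 1 LSB = V_FS/2^8, so 1e+06/256 = 3906.25 ppm of full scale.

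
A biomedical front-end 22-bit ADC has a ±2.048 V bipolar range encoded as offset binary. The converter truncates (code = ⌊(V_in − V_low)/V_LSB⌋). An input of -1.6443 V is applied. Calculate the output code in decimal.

code 413388

LSB = 4.096 V / 4194304 = 0.98 µV.
(-1.6443 − (−2.048)) / 9.76563e-07 = 413388.800 LSBs.
Floor → code 413388.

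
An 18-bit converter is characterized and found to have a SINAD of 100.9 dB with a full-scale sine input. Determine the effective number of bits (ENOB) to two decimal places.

ENOB = (SINAD − 1.76) / 6.02 = (100.9 − 1.76)/6.02 = 16.468.

16.47 bits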